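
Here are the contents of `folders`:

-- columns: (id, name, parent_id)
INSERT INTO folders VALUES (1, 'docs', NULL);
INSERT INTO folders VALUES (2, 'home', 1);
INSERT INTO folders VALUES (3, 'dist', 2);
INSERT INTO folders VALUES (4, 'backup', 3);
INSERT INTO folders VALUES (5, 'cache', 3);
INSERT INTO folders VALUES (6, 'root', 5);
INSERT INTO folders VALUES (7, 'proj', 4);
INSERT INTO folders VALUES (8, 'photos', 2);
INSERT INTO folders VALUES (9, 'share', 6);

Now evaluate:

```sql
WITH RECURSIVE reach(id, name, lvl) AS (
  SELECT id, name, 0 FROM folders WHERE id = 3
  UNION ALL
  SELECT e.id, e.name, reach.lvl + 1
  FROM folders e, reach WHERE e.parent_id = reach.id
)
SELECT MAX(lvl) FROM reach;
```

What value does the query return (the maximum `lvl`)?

Base: id=3 (dist) at lvl 0.
Iteration 1: rows with parent_id in {3} -> backup (id 4, lvl 1), cache (id 5, lvl 1).
Iteration 2: rows with parent_id in {4,5} -> root (id 6, lvl 2), proj (id 7, lvl 2).
Iteration 3: rows with parent_id in {6,7} -> share (id 9, lvl 3).
Iteration 4: no rows with parent_id in {9}; recursion stops.
lvl values: 0, 1, 1, 2, 2, 3; the maximum is 3.

3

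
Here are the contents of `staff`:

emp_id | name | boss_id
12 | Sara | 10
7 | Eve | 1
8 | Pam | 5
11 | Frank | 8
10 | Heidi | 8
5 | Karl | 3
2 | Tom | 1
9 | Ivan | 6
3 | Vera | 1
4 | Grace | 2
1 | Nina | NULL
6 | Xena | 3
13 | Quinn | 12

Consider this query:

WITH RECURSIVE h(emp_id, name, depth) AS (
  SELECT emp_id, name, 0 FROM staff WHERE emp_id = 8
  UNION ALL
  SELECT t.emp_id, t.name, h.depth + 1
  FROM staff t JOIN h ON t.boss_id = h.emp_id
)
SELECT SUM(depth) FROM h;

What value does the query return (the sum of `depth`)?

Base: emp_id=8 (Pam) at depth 0.
Iteration 1: rows with boss_id in {8} -> Heidi (id 10, depth 1), Frank (id 11, depth 1).
Iteration 2: rows with boss_id in {10,11} -> Sara (id 12, depth 2).
Iteration 3: rows with boss_id in {12} -> Quinn (id 13, depth 3).
Iteration 4: no rows with boss_id in {13}; recursion stops.
SUM(depth) = 0 + 1 + 1 + 2 + 3 = 7.

7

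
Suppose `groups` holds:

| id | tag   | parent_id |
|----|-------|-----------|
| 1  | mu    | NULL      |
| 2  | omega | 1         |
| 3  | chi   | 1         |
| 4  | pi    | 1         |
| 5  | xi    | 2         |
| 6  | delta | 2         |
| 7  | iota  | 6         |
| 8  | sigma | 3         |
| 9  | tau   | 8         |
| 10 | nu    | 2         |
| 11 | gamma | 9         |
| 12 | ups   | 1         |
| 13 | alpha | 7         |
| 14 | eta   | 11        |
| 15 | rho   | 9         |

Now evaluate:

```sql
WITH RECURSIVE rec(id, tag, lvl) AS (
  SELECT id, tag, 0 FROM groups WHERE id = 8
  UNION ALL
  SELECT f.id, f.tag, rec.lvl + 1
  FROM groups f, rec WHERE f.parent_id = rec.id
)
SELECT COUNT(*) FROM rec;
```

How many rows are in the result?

Base: id=8 (sigma) at lvl 0.
Iteration 1: rows with parent_id in {8} -> tau (id 9, lvl 1).
Iteration 2: rows with parent_id in {9} -> gamma (id 11, lvl 2), rho (id 15, lvl 2).
Iteration 3: rows with parent_id in {11,15} -> eta (id 14, lvl 3).
Iteration 4: no rows with parent_id in {14}; recursion stops.
Total rows emitted: 5.

5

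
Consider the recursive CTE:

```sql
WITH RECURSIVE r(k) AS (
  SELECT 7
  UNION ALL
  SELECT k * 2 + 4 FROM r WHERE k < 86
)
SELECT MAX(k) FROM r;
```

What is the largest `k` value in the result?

Base: k=7.
Iteration 1: 7 < 86 holds -> k = 7 * 2 + 4 = 18.
Iteration 2: 18 < 86 holds -> k = 18 * 2 + 4 = 40.
Iteration 3: 40 < 86 holds -> k = 40 * 2 + 4 = 84.
Iteration 4: 84 < 86 holds -> k = 84 * 2 + 4 = 172.
Iteration 5: 172 < 86 fails; recursion stops.
k values: 7, 18, 40, 84, 172; the maximum is 172.

172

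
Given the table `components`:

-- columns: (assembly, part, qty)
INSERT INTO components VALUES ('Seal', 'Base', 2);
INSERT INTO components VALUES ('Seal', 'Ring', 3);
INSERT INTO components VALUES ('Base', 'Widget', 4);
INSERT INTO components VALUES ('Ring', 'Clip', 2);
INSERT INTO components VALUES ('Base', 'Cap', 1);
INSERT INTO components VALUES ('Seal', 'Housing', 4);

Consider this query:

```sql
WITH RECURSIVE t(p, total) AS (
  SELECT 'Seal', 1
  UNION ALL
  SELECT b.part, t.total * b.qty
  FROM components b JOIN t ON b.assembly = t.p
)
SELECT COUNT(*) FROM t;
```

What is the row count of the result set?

Base: (Seal, total=1).
Iteration 1: components of {Seal} -> Base = 1*2 = 2, Housing = 1*4 = 4, Ring = 1*3 = 3.
Iteration 2: components of {Base,Housing,Ring} -> Cap = 2*1 = 2, Clip = 3*2 = 6, Widget = 2*4 = 8.
Iteration 3: no further components; recursion stops.
Total rows emitted: 7.

7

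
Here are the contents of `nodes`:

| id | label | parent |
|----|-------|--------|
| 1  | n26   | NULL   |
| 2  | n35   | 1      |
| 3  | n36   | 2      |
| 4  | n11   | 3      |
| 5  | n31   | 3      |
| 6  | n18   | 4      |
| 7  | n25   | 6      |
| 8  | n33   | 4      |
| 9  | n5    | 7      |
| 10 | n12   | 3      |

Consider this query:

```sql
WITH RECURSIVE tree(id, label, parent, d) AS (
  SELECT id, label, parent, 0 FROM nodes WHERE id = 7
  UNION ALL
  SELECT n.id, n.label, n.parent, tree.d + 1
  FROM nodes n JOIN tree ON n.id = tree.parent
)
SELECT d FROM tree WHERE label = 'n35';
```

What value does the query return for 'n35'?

Base: id=7 (n25), parent=6, d 0.
Iteration 1: join on id=6 -> n18 (id 6, parent=4, d 1).
Iteration 2: join on id=4 -> n11 (id 4, parent=3, d 2).
Iteration 3: join on id=3 -> n36 (id 3, parent=2, d 3).
Iteration 4: join on id=2 -> n35 (id 2, parent=1, d 4).
Iteration 5: join on id=1 -> n26 (id 1, parent=NULL, d 5).
Iteration 6: parent is NULL; no match; recursion stops.

4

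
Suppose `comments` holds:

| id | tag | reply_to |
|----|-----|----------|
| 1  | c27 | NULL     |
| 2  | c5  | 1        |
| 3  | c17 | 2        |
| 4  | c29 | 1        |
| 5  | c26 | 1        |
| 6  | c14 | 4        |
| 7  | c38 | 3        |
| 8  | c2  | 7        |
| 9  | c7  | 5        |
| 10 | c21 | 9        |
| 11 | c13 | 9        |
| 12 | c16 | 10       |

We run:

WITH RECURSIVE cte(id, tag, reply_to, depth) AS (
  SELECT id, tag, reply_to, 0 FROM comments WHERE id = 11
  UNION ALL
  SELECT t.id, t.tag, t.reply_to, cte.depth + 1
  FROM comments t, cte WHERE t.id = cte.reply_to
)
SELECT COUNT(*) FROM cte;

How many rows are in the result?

Base: id=11 (c13), reply_to=9, depth 0.
Iteration 1: join on id=9 -> c7 (id 9, reply_to=5, depth 1).
Iteration 2: join on id=5 -> c26 (id 5, reply_to=1, depth 2).
Iteration 3: join on id=1 -> c27 (id 1, reply_to=NULL, depth 3).
Iteration 4: reply_to is NULL; no match; recursion stops.
Total rows emitted: 4.

4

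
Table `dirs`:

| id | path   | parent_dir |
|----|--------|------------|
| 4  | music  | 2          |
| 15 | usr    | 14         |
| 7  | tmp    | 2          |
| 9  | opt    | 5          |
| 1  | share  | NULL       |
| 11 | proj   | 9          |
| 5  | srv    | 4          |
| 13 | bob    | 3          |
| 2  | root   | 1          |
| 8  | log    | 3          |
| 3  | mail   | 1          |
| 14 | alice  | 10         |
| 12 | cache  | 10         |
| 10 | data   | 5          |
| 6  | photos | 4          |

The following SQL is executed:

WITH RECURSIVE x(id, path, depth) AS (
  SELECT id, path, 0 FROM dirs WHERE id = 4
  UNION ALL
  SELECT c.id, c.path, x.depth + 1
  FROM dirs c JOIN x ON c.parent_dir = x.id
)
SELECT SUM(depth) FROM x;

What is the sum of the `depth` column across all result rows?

Base: id=4 (music) at depth 0.
Iteration 1: rows with parent_dir in {4} -> srv (id 5, depth 1), photos (id 6, depth 1).
Iteration 2: rows with parent_dir in {5,6} -> opt (id 9, depth 2), data (id 10, depth 2).
Iteration 3: rows with parent_dir in {9,10} -> proj (id 11, depth 3), cache (id 12, depth 3), alice (id 14, depth 3).
Iteration 4: rows with parent_dir in {11,12,14} -> usr (id 15, depth 4).
Iteration 5: no rows with parent_dir in {15}; recursion stops.
SUM(depth) = 0 + 1 + 1 + 2 + 2 + 3 + 3 + 3 + 4 = 19.

19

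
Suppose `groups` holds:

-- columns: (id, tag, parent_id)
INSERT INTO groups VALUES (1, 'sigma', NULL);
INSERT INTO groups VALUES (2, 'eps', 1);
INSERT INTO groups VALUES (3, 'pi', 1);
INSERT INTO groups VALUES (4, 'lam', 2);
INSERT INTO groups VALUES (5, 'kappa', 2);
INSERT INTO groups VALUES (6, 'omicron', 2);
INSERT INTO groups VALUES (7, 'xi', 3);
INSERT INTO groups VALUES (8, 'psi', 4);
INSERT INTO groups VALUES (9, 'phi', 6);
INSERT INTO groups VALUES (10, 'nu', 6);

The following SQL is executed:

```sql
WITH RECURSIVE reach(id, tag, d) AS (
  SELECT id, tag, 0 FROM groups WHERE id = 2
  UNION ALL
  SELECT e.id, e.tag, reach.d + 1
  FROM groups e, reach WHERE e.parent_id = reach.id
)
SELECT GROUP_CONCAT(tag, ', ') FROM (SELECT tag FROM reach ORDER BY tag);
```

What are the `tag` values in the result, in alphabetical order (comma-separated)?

Base: id=2 (eps) at d 0.
Iteration 1: rows with parent_id in {2} -> lam (id 4, d 1), kappa (id 5, d 1), omicron (id 6, d 1).
Iteration 2: rows with parent_id in {4,5,6} -> psi (id 8, d 2), phi (id 9, d 2), nu (id 10, d 2).
Iteration 3: no rows with parent_id in {8,9,10}; recursion stops.

eps, kappa, lam, nu, omicron, phi, psi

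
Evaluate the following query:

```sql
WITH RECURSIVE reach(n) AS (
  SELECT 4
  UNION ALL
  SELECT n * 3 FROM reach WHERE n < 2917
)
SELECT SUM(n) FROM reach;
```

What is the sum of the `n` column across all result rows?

13120

Base: n=4.
Iteration 1: 4 < 2917 holds -> n = 4 * 3 = 12.
Iteration 2: 12 < 2917 holds -> n = 12 * 3 = 36.
Iteration 3: 36 < 2917 holds -> n = 36 * 3 = 108.
Iteration 4: 108 < 2917 holds -> n = 108 * 3 = 324.
Iteration 5: 324 < 2917 holds -> n = 324 * 3 = 972.
Iteration 6: 972 < 2917 holds -> n = 972 * 3 = 2916.
Iteration 7: 2916 < 2917 holds -> n = 2916 * 3 = 8748.
Iteration 8: 8748 < 2917 fails; recursion stops.
SUM(n) = 4 + 12 + 36 + 108 + 324 + 972 + 2916 + 8748 = 13120.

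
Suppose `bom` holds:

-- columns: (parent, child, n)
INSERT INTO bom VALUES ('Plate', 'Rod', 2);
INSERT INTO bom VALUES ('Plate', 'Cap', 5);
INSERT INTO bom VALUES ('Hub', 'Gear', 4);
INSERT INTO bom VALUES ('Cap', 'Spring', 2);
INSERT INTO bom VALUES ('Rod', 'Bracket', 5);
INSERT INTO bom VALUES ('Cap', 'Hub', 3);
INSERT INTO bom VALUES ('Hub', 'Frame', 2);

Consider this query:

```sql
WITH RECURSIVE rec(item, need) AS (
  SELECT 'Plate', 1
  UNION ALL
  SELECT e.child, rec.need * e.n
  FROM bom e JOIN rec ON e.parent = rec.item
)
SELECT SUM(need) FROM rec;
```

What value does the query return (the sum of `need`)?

133

Base: (Plate, need=1).
Iteration 1: components of {Plate} -> Cap = 1*5 = 5, Rod = 1*2 = 2.
Iteration 2: components of {Cap,Rod} -> Bracket = 2*5 = 10, Hub = 5*3 = 15, Spring = 5*2 = 10.
Iteration 3: components of {Bracket,Hub,Spring} -> Frame = 15*2 = 30, Gear = 15*4 = 60.
Iteration 4: no further components; recursion stops.
SUM(need) = 1 + 5 + 2 + 10 + 15 + 10 + 60 + 30 = 133.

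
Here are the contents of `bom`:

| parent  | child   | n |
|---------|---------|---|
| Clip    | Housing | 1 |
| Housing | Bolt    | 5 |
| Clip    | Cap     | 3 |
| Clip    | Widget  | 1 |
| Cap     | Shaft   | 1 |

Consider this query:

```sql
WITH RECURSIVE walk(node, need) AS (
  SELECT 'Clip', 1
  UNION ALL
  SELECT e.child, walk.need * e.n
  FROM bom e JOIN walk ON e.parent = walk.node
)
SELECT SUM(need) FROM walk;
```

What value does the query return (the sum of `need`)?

Base: (Clip, need=1).
Iteration 1: components of {Clip} -> Cap = 1*3 = 3, Housing = 1*1 = 1, Widget = 1*1 = 1.
Iteration 2: components of {Cap,Housing,Widget} -> Bolt = 1*5 = 5, Shaft = 3*1 = 3.
Iteration 3: no further components; recursion stops.
SUM(need) = 1 + 1 + 3 + 1 + 5 + 3 = 14.

14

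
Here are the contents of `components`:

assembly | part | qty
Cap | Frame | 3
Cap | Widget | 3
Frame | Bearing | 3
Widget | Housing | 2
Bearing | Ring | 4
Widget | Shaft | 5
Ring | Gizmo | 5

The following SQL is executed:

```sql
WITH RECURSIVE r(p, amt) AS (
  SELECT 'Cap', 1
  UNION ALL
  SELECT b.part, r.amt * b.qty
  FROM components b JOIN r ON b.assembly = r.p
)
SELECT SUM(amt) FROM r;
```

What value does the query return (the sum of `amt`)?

253

Base: (Cap, amt=1).
Iteration 1: components of {Cap} -> Frame = 1*3 = 3, Widget = 1*3 = 3.
Iteration 2: components of {Frame,Widget} -> Bearing = 3*3 = 9, Housing = 3*2 = 6, Shaft = 3*5 = 15.
Iteration 3: components of {Bearing,Housing,Shaft} -> Ring = 9*4 = 36.
Iteration 4: components of {Ring} -> Gizmo = 36*5 = 180.
Iteration 5: no further components; recursion stops.
SUM(amt) = 1 + 3 + 3 + 9 + 6 + 15 + 36 + 180 = 253.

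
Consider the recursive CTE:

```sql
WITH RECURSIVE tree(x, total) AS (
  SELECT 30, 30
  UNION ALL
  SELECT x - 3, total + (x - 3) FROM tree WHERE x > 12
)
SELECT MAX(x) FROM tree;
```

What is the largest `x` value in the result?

Base: x=30, total=30.
Iteration 1: 30 > 12 holds -> x = 30 - 3 = 27, total = 30 + 27 = 57.
Iteration 2: 27 > 12 holds -> x = 27 - 3 = 24, total = 57 + 24 = 81.
Iteration 3: 24 > 12 holds -> x = 24 - 3 = 21, total = 81 + 21 = 102.
Iteration 4: 21 > 12 holds -> x = 21 - 3 = 18, total = 102 + 18 = 120.
Iteration 5: 18 > 12 holds -> x = 18 - 3 = 15, total = 120 + 15 = 135.
Iteration 6: 15 > 12 holds -> x = 15 - 3 = 12, total = 135 + 12 = 147.
Iteration 7: 12 > 12 fails; recursion stops.
x values: 30, 27, 24, 21, 18, 15, 12; the maximum is 30.

30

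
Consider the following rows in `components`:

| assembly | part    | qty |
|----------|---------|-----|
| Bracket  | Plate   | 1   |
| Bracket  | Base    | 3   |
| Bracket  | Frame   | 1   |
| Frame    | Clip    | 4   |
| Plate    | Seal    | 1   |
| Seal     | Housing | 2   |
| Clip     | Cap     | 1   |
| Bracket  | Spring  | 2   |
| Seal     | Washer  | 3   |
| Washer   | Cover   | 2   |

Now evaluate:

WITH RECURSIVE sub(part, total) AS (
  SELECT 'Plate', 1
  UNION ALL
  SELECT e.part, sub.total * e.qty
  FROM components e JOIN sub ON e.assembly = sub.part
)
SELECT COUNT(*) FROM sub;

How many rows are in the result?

Base: (Plate, total=1).
Iteration 1: components of {Plate} -> Seal = 1*1 = 1.
Iteration 2: components of {Seal} -> Housing = 1*2 = 2, Washer = 1*3 = 3.
Iteration 3: components of {Housing,Washer} -> Cover = 3*2 = 6.
Iteration 4: no further components; recursion stops.
Total rows emitted: 5.

5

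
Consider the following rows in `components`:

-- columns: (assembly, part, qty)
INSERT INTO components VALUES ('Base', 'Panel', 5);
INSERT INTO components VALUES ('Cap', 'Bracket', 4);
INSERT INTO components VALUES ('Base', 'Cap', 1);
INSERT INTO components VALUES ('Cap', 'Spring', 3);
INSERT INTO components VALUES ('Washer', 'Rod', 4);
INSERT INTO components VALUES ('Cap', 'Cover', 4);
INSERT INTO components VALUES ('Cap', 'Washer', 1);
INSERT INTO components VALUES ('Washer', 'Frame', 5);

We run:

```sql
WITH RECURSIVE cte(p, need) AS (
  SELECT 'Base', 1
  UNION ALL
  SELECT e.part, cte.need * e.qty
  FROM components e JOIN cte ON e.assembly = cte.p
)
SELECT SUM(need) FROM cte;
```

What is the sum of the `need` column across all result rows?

28

Base: (Base, need=1).
Iteration 1: components of {Base} -> Cap = 1*1 = 1, Panel = 1*5 = 5.
Iteration 2: components of {Cap,Panel} -> Bracket = 1*4 = 4, Cover = 1*4 = 4, Spring = 1*3 = 3, Washer = 1*1 = 1.
Iteration 3: components of {Bracket,Cover,Spring,Washer} -> Frame = 1*5 = 5, Rod = 1*4 = 4.
Iteration 4: no further components; recursion stops.
SUM(need) = 1 + 1 + 5 + 4 + 4 + 1 + 3 + 4 + 5 = 28.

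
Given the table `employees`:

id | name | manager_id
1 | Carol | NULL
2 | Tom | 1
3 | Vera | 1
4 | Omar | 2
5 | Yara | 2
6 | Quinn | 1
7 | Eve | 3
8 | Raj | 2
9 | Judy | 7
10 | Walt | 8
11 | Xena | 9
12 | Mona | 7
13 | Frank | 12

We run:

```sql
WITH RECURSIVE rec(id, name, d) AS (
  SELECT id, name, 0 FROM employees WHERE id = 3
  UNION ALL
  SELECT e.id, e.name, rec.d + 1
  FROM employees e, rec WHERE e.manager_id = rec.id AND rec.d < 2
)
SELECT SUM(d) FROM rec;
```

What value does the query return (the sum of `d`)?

Base: id=3 (Vera) at d 0.
Iteration 1: rows with manager_id in {3} -> Eve (id 7, d 1).
Iteration 2: rows with manager_id in {7} -> Judy (id 9, d 2), Mona (id 12, d 2).
Iteration 3: d < 2 fails for all current rows; recursion stops.
SUM(d) = 0 + 1 + 2 + 2 = 5.

5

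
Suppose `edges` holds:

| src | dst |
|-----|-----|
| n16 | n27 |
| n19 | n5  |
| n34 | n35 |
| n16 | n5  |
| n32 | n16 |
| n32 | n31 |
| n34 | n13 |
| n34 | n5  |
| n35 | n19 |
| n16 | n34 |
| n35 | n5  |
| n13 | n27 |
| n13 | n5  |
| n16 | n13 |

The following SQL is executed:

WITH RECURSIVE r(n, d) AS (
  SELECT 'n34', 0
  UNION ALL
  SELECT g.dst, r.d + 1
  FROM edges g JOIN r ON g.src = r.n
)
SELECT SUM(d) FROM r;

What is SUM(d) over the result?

14

Base: (n34, d=0).
Iteration 1: edges from {n34} -> (n13, d=1), (n35, d=1), (n5, d=1).
Iteration 2: edges from {n13,n35,n5} -> (n19, d=2), (n27, d=2), (n5, d=2) x2. [UNION ALL keeps all 4 new rows, including repeats]
Iteration 3: edges from {n19,n27,n5} -> (n5, d=3).
Iteration 4: no outgoing edges from {n5}; recursion stops.
SUM(d) = 0 + 1 + 1 + 1 + 2 + 2 + 2 + 2 + 3 = 14.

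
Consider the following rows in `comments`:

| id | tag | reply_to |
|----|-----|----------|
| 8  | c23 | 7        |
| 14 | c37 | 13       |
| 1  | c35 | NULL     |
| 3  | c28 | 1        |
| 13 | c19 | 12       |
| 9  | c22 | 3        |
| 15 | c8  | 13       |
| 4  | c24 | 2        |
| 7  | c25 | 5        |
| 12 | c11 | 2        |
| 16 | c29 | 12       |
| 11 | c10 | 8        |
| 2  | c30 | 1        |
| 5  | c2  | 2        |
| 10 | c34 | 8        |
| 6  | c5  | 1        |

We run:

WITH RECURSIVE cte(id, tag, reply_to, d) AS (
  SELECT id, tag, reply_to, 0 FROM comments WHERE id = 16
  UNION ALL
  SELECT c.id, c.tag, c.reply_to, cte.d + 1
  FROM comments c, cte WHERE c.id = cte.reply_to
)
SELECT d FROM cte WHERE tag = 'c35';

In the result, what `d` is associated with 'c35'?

3

Base: id=16 (c29), reply_to=12, d 0.
Iteration 1: join on id=12 -> c11 (id 12, reply_to=2, d 1).
Iteration 2: join on id=2 -> c30 (id 2, reply_to=1, d 2).
Iteration 3: join on id=1 -> c35 (id 1, reply_to=NULL, d 3).
Iteration 4: reply_to is NULL; no match; recursion stops.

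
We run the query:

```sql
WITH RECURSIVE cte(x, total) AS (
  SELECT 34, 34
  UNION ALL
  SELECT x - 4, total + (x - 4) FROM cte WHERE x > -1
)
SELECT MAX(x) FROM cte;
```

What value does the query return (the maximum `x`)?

34

Base: x=34, total=34.
Iteration 1: 34 > -1 holds -> x = 34 - 4 = 30, total = 34 + 30 = 64.
Iteration 2: 30 > -1 holds -> x = 30 - 4 = 26, total = 64 + 26 = 90.
Iteration 3: 26 > -1 holds -> x = 26 - 4 = 22, total = 90 + 22 = 112.
Iteration 4: 22 > -1 holds -> x = 22 - 4 = 18, total = 112 + 18 = 130.
Iteration 5: 18 > -1 holds -> x = 18 - 4 = 14, total = 130 + 14 = 144.
Iteration 6: 14 > -1 holds -> x = 14 - 4 = 10, total = 144 + 10 = 154.
Iteration 7: 10 > -1 holds -> x = 10 - 4 = 6, total = 154 + 6 = 160.
Iteration 8: 6 > -1 holds -> x = 6 - 4 = 2, total = 160 + 2 = 162.
Iteration 9: 2 > -1 holds -> x = 2 - 4 = -2, total = 162 + -2 = 160.
Iteration 10: -2 > -1 fails; recursion stops.
x values: 34, 30, 26, 22, 18, 14, 10, 6, 2, -2; the maximum is 34.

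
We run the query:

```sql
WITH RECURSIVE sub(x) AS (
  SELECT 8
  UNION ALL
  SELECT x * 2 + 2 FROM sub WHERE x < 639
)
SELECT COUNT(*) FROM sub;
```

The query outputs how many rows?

8

Base: x=8.
Iteration 1: 8 < 639 holds -> x = 8 * 2 + 2 = 18.
Iteration 2: 18 < 639 holds -> x = 18 * 2 + 2 = 38.
Iteration 3: 38 < 639 holds -> x = 38 * 2 + 2 = 78.
Iteration 4: 78 < 639 holds -> x = 78 * 2 + 2 = 158.
Iteration 5: 158 < 639 holds -> x = 158 * 2 + 2 = 318.
Iteration 6: 318 < 639 holds -> x = 318 * 2 + 2 = 638.
Iteration 7: 638 < 639 holds -> x = 638 * 2 + 2 = 1278.
Iteration 8: 1278 < 639 fails; recursion stops.
Total rows emitted: 8.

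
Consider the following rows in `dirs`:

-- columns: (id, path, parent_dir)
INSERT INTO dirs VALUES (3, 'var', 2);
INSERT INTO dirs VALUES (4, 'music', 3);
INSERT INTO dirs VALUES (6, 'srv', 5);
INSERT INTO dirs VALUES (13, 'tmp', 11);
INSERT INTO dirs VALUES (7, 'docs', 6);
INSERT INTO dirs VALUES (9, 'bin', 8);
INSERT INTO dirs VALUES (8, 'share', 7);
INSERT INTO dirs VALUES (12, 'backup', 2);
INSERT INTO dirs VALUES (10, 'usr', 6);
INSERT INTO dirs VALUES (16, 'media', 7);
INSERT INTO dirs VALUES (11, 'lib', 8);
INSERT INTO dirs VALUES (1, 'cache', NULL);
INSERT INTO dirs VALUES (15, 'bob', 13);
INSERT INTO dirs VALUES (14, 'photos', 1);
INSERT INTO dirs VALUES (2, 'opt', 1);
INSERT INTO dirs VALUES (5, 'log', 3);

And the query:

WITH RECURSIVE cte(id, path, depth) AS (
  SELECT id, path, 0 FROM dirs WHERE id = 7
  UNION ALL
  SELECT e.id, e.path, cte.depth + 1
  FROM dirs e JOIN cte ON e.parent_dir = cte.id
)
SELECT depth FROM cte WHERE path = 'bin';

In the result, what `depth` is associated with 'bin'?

2

Base: id=7 (docs) at depth 0.
Iteration 1: rows with parent_dir in {7} -> share (id 8, depth 1), media (id 16, depth 1).
Iteration 2: rows with parent_dir in {8,16} -> bin (id 9, depth 2), lib (id 11, depth 2).
Iteration 3: rows with parent_dir in {9,11} -> tmp (id 13, depth 3).
Iteration 4: rows with parent_dir in {13} -> bob (id 15, depth 4).
Iteration 5: no rows with parent_dir in {15}; recursion stops.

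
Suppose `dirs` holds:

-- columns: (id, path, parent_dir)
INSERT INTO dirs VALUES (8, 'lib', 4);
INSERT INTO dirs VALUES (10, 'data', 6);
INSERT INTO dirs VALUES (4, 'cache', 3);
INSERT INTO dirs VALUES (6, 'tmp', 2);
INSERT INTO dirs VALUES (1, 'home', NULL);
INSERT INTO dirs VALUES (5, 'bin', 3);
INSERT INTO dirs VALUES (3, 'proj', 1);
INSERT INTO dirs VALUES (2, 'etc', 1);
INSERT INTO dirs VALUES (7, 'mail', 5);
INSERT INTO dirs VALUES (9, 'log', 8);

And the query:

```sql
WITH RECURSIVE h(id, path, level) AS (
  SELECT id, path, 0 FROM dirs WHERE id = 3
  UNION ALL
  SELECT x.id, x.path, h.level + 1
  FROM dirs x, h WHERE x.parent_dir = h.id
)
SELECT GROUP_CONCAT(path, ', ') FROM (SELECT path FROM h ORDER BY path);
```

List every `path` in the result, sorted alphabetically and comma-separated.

bin, cache, lib, log, mail, proj

Base: id=3 (proj) at level 0.
Iteration 1: rows with parent_dir in {3} -> cache (id 4, level 1), bin (id 5, level 1).
Iteration 2: rows with parent_dir in {4,5} -> mail (id 7, level 2), lib (id 8, level 2).
Iteration 3: rows with parent_dir in {7,8} -> log (id 9, level 3).
Iteration 4: no rows with parent_dir in {9}; recursion stops.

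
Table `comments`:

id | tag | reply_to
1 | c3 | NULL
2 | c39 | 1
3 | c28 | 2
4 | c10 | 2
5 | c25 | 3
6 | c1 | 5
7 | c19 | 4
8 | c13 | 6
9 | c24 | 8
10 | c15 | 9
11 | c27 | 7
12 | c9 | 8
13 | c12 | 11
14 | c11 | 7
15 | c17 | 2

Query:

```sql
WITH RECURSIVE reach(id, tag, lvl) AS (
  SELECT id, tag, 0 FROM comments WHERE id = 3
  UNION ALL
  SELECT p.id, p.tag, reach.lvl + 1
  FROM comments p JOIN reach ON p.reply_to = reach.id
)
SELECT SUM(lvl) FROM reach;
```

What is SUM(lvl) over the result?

19

Base: id=3 (c28) at lvl 0.
Iteration 1: rows with reply_to in {3} -> c25 (id 5, lvl 1).
Iteration 2: rows with reply_to in {5} -> c1 (id 6, lvl 2).
Iteration 3: rows with reply_to in {6} -> c13 (id 8, lvl 3).
Iteration 4: rows with reply_to in {8} -> c24 (id 9, lvl 4), c9 (id 12, lvl 4).
Iteration 5: rows with reply_to in {9,12} -> c15 (id 10, lvl 5).
Iteration 6: no rows with reply_to in {10}; recursion stops.
SUM(lvl) = 0 + 1 + 2 + 3 + 4 + 4 + 5 = 19.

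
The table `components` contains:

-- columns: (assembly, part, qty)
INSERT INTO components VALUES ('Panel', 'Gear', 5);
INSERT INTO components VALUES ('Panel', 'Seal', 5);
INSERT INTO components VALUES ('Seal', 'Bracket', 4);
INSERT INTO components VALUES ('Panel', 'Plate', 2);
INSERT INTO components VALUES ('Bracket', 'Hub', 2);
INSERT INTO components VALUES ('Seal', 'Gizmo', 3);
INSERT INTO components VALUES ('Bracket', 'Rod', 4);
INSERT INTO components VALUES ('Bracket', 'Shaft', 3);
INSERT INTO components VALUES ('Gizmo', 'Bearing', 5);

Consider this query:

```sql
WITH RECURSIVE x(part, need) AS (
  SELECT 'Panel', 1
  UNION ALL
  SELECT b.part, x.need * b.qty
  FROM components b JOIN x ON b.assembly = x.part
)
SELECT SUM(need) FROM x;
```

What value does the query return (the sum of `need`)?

303

Base: (Panel, need=1).
Iteration 1: components of {Panel} -> Gear = 1*5 = 5, Plate = 1*2 = 2, Seal = 1*5 = 5.
Iteration 2: components of {Gear,Plate,Seal} -> Bracket = 5*4 = 20, Gizmo = 5*3 = 15.
Iteration 3: components of {Bracket,Gizmo} -> Bearing = 15*5 = 75, Hub = 20*2 = 40, Rod = 20*4 = 80, Shaft = 20*3 = 60.
Iteration 4: no further components; recursion stops.
SUM(need) = 1 + 5 + 5 + 2 + 20 + 15 + 40 + 80 + 60 + 75 = 303.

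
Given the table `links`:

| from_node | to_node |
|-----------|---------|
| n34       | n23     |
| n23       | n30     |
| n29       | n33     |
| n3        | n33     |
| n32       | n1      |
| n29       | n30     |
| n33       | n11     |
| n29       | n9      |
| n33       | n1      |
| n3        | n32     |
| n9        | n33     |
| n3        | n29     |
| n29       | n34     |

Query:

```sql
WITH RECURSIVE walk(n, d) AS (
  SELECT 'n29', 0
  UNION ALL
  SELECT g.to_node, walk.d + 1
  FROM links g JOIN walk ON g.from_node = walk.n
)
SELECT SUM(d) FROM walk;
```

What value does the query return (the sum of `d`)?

Base: (n29, d=0).
Iteration 1: edges from {n29} -> (n30, d=1), (n33, d=1), (n34, d=1), (n9, d=1).
Iteration 2: edges from {n30,n33,n34,n9} -> (n1, d=2), (n11, d=2), (n23, d=2), (n33, d=2).
Iteration 3: edges from {n1,n11,n23,n33} -> (n1, d=3), (n11, d=3), (n30, d=3).
Iteration 4: no outgoing edges from {n1,n11,n30}; recursion stops.
SUM(d) = 0 + 1 + 1 + 1 + 1 + 2 + 2 + 2 + 2 + 3 + 3 + 3 = 21.

21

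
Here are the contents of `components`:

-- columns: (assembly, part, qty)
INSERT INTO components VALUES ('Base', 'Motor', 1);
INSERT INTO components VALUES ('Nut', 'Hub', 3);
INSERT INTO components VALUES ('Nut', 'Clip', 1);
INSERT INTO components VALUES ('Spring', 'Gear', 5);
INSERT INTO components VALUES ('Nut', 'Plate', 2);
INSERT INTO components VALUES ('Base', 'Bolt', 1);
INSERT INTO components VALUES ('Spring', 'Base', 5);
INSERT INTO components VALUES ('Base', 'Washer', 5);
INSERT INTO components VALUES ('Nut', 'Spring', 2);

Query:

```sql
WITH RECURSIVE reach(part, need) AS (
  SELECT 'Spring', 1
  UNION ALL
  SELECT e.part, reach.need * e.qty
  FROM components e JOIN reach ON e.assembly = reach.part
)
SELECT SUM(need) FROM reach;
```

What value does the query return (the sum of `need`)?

46

Base: (Spring, need=1).
Iteration 1: components of {Spring} -> Base = 1*5 = 5, Gear = 1*5 = 5.
Iteration 2: components of {Base,Gear} -> Bolt = 5*1 = 5, Motor = 5*1 = 5, Washer = 5*5 = 25.
Iteration 3: no further components; recursion stops.
SUM(need) = 1 + 5 + 5 + 5 + 25 + 5 = 46.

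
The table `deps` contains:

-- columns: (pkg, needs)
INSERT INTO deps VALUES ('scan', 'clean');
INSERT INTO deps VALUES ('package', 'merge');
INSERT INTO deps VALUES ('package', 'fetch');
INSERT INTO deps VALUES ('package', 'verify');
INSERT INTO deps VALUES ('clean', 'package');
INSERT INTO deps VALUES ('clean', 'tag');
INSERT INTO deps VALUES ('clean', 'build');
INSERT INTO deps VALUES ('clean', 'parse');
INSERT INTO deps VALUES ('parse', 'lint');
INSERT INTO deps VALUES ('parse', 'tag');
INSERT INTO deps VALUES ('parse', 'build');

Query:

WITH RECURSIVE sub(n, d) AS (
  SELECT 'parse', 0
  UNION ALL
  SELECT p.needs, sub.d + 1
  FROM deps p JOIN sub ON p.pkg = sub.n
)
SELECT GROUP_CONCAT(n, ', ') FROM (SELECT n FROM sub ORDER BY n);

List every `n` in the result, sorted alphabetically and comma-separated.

Base: (parse, d=0).
Iteration 1: edges from {parse} -> (build, d=1), (lint, d=1), (tag, d=1).
Iteration 2: no outgoing edges from {build,lint,tag}; recursion stops.

build, lint, parse, tag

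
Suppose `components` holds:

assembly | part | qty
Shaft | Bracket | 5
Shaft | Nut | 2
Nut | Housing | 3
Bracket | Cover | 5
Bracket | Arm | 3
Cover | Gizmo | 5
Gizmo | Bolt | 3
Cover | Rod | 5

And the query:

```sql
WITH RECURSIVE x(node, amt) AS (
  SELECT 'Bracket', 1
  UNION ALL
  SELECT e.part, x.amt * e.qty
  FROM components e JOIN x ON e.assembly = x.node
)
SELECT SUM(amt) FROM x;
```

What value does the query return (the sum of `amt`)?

134

Base: (Bracket, amt=1).
Iteration 1: components of {Bracket} -> Arm = 1*3 = 3, Cover = 1*5 = 5.
Iteration 2: components of {Arm,Cover} -> Gizmo = 5*5 = 25, Rod = 5*5 = 25.
Iteration 3: components of {Gizmo,Rod} -> Bolt = 25*3 = 75.
Iteration 4: no further components; recursion stops.
SUM(amt) = 1 + 5 + 3 + 25 + 25 + 75 = 134.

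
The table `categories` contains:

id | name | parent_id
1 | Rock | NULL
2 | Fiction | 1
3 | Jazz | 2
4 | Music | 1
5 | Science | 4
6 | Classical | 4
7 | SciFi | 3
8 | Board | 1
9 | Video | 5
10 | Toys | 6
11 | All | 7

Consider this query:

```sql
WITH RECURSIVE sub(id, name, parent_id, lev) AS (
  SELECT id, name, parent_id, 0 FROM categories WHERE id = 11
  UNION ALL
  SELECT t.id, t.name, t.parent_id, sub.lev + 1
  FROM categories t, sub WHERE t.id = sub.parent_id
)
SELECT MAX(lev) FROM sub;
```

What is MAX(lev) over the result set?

4

Base: id=11 (All), parent_id=7, lev 0.
Iteration 1: join on id=7 -> SciFi (id 7, parent_id=3, lev 1).
Iteration 2: join on id=3 -> Jazz (id 3, parent_id=2, lev 2).
Iteration 3: join on id=2 -> Fiction (id 2, parent_id=1, lev 3).
Iteration 4: join on id=1 -> Rock (id 1, parent_id=NULL, lev 4).
Iteration 5: parent_id is NULL; no match; recursion stops.
lev values: 0, 1, 2, 3, 4; the maximum is 4.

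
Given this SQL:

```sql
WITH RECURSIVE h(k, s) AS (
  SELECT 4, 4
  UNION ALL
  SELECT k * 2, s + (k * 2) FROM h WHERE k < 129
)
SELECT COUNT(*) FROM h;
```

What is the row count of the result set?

Base: k=4, s=4.
Iteration 1: 4 < 129 holds -> k = 4 * 2 = 8, s = 4 + 8 = 12.
Iteration 2: 8 < 129 holds -> k = 8 * 2 = 16, s = 12 + 16 = 28.
Iteration 3: 16 < 129 holds -> k = 16 * 2 = 32, s = 28 + 32 = 60.
Iteration 4: 32 < 129 holds -> k = 32 * 2 = 64, s = 60 + 64 = 124.
Iteration 5: 64 < 129 holds -> k = 64 * 2 = 128, s = 124 + 128 = 252.
Iteration 6: 128 < 129 holds -> k = 128 * 2 = 256, s = 252 + 256 = 508.
Iteration 7: 256 < 129 fails; recursion stops.
Total rows emitted: 7.

7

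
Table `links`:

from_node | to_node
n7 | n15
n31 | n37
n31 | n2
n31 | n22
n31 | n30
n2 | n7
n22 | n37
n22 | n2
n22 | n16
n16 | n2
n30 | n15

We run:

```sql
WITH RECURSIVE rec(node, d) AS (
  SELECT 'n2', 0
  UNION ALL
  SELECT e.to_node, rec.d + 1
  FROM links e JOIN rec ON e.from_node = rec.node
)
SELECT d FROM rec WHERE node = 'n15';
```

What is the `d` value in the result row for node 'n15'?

2

Base: (n2, d=0).
Iteration 1: edges from {n2} -> (n7, d=1).
Iteration 2: edges from {n7} -> (n15, d=2).
Iteration 3: no outgoing edges from {n15}; recursion stops.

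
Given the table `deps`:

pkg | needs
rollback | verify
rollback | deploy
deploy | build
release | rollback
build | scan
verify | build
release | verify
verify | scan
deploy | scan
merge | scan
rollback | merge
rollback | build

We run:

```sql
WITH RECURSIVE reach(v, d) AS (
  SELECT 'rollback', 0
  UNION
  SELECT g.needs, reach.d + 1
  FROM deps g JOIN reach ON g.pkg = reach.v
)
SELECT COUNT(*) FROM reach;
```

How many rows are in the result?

8

Base: (rollback, d=0).
Iteration 1: edges from {rollback} -> (build, d=1), (deploy, d=1), (merge, d=1), (verify, d=1).
Iteration 2: edges from {build,deploy,merge,verify} -> (build, d=2), (scan, d=2). [UNION drops 4 duplicate row(s)]
Iteration 3: edges from {build,scan} -> (scan, d=3).
Iteration 4: no outgoing edges from {scan}; recursion stops.
Total rows emitted: 8.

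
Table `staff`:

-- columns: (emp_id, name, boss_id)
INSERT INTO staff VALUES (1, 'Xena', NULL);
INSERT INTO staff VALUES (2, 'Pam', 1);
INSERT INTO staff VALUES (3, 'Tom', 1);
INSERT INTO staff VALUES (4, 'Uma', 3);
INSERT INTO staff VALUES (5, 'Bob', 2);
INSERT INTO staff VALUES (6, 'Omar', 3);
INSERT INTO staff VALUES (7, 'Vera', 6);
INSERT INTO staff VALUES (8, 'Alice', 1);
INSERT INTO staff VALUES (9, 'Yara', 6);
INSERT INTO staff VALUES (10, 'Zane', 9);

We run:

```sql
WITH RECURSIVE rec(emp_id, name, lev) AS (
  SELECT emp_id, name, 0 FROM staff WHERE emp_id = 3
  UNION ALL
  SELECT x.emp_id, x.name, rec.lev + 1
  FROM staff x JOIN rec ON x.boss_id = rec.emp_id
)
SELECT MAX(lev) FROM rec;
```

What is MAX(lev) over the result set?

3

Base: emp_id=3 (Tom) at lev 0.
Iteration 1: rows with boss_id in {3} -> Uma (id 4, lev 1), Omar (id 6, lev 1).
Iteration 2: rows with boss_id in {4,6} -> Vera (id 7, lev 2), Yara (id 9, lev 2).
Iteration 3: rows with boss_id in {7,9} -> Zane (id 10, lev 3).
Iteration 4: no rows with boss_id in {10}; recursion stops.
lev values: 0, 1, 1, 2, 2, 3; the maximum is 3.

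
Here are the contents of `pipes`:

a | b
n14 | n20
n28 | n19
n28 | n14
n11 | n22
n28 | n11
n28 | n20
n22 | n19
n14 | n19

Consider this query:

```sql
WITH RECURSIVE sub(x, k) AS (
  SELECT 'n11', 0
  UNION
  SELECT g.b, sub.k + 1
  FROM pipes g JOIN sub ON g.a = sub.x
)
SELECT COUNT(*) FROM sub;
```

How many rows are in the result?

3

Base: (n11, k=0).
Iteration 1: edges from {n11} -> (n22, k=1).
Iteration 2: edges from {n22} -> (n19, k=2).
Iteration 3: no outgoing edges from {n19}; recursion stops.
Total rows emitted: 3.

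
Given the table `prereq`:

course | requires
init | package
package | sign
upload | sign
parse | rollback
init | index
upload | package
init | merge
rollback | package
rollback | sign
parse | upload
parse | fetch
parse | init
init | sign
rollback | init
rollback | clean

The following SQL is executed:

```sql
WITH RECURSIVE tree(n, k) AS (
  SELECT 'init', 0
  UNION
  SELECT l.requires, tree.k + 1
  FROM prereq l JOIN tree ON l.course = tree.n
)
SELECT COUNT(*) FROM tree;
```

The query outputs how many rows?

6

Base: (init, k=0).
Iteration 1: edges from {init} -> (index, k=1), (merge, k=1), (package, k=1), (sign, k=1).
Iteration 2: edges from {index,merge,package,sign} -> (sign, k=2).
Iteration 3: no outgoing edges from {sign}; recursion stops.
Total rows emitted: 6.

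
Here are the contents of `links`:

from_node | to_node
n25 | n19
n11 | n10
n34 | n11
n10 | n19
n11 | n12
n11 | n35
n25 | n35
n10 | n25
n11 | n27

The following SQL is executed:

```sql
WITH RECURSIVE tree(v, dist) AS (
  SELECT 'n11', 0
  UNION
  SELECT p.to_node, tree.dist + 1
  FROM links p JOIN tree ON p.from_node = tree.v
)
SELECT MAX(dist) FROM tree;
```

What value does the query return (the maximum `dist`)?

Base: (n11, dist=0).
Iteration 1: edges from {n11} -> (n10, dist=1), (n12, dist=1), (n27, dist=1), (n35, dist=1).
Iteration 2: edges from {n10,n12,n27,n35} -> (n19, dist=2), (n25, dist=2).
Iteration 3: edges from {n19,n25} -> (n19, dist=3), (n35, dist=3).
Iteration 4: no outgoing edges from {n19,n35}; recursion stops.
dist values: 0, 1, 1, 1, 1, 2, 2, 3, 3; the maximum is 3.

3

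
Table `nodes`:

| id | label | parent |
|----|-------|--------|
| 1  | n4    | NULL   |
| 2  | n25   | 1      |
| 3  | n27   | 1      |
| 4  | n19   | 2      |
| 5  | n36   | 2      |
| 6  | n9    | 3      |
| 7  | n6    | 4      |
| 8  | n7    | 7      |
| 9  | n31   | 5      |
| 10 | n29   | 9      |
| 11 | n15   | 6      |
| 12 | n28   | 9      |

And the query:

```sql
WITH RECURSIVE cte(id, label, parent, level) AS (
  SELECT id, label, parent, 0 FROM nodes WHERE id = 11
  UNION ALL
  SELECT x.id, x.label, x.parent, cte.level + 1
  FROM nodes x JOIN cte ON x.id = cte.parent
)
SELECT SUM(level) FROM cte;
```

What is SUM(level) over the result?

Base: id=11 (n15), parent=6, level 0.
Iteration 1: join on id=6 -> n9 (id 6, parent=3, level 1).
Iteration 2: join on id=3 -> n27 (id 3, parent=1, level 2).
Iteration 3: join on id=1 -> n4 (id 1, parent=NULL, level 3).
Iteration 4: parent is NULL; no match; recursion stops.
SUM(level) = 0 + 1 + 2 + 3 = 6.

6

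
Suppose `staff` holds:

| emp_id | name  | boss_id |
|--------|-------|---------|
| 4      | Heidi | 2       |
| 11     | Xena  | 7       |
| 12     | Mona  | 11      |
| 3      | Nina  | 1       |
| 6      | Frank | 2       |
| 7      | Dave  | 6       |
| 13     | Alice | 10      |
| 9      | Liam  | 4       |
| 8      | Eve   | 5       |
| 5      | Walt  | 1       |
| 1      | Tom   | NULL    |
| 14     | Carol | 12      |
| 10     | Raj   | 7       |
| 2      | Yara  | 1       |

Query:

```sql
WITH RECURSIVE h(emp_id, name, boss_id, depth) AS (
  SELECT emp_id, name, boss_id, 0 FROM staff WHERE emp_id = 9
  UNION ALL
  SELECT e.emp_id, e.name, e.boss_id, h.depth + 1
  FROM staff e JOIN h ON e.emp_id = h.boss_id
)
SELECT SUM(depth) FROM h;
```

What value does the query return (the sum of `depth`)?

6

Base: emp_id=9 (Liam), boss_id=4, depth 0.
Iteration 1: join on emp_id=4 -> Heidi (id 4, boss_id=2, depth 1).
Iteration 2: join on emp_id=2 -> Yara (id 2, boss_id=1, depth 2).
Iteration 3: join on emp_id=1 -> Tom (id 1, boss_id=NULL, depth 3).
Iteration 4: boss_id is NULL; no match; recursion stops.
SUM(depth) = 0 + 1 + 2 + 3 = 6.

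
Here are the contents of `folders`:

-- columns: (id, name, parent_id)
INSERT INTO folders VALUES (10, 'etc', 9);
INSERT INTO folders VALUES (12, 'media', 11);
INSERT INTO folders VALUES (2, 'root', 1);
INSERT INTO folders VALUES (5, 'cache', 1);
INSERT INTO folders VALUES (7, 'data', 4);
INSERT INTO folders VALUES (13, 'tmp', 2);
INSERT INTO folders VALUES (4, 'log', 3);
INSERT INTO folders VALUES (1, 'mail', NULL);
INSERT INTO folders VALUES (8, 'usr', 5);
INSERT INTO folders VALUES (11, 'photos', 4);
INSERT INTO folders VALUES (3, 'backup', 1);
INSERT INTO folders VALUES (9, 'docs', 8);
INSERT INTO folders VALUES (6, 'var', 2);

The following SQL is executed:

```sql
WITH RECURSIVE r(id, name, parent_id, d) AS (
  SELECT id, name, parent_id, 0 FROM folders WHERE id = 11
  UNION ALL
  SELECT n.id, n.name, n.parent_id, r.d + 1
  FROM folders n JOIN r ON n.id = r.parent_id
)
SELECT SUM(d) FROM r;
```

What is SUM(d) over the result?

Base: id=11 (photos), parent_id=4, d 0.
Iteration 1: join on id=4 -> log (id 4, parent_id=3, d 1).
Iteration 2: join on id=3 -> backup (id 3, parent_id=1, d 2).
Iteration 3: join on id=1 -> mail (id 1, parent_id=NULL, d 3).
Iteration 4: parent_id is NULL; no match; recursion stops.
SUM(d) = 0 + 1 + 2 + 3 = 6.

6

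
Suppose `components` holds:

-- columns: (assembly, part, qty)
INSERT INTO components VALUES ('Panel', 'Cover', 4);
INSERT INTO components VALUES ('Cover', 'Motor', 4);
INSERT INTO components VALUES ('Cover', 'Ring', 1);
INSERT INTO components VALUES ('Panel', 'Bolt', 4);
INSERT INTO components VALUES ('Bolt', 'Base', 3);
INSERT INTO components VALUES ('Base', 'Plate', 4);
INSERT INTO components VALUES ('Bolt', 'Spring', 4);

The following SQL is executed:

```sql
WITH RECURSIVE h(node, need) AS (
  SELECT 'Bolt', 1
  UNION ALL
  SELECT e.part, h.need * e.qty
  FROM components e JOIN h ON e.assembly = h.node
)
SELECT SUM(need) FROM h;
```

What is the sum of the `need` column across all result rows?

20

Base: (Bolt, need=1).
Iteration 1: components of {Bolt} -> Base = 1*3 = 3, Spring = 1*4 = 4.
Iteration 2: components of {Base,Spring} -> Plate = 3*4 = 12.
Iteration 3: no further components; recursion stops.
SUM(need) = 1 + 3 + 4 + 12 = 20.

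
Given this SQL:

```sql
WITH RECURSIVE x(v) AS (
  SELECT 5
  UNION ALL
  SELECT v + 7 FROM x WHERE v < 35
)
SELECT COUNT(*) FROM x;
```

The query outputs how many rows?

Base: v=5.
Iteration 1: 5 < 35 holds -> v = 5 + 7 = 12.
Iteration 2: 12 < 35 holds -> v = 12 + 7 = 19.
Iteration 3: 19 < 35 holds -> v = 19 + 7 = 26.
Iteration 4: 26 < 35 holds -> v = 26 + 7 = 33.
Iteration 5: 33 < 35 holds -> v = 33 + 7 = 40.
Iteration 6: 40 < 35 fails; recursion stops.
Total rows emitted: 6.

6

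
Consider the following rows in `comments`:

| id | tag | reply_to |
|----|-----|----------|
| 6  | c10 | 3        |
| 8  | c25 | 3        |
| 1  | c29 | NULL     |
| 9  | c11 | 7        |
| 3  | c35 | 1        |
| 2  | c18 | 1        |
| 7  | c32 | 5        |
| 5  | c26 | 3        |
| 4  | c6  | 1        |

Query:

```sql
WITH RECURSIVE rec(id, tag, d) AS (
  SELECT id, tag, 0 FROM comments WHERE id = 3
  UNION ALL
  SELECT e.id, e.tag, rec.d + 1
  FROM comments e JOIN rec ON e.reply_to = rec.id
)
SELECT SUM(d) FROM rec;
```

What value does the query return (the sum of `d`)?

Base: id=3 (c35) at d 0.
Iteration 1: rows with reply_to in {3} -> c26 (id 5, d 1), c10 (id 6, d 1), c25 (id 8, d 1).
Iteration 2: rows with reply_to in {5,6,8} -> c32 (id 7, d 2).
Iteration 3: rows with reply_to in {7} -> c11 (id 9, d 3).
Iteration 4: no rows with reply_to in {9}; recursion stops.
SUM(d) = 0 + 1 + 1 + 1 + 2 + 3 = 8.

8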